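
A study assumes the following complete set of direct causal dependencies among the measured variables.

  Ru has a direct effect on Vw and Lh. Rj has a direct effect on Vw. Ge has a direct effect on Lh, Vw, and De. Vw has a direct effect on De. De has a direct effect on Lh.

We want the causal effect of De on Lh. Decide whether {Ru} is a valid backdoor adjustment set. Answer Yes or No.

Backdoor paths from De to Lh (paths whose first edge points into De):
  P1: De <- Ge -> Vw <- Ru -> Lh
  P2: De <- Ge -> Lh
  P3: De <- Vw <- Ge -> Lh
  P4: De <- Vw <- Ru -> Lh
Condition 1 (no descendant of De in the set): holds — descendants of De are {Lh}; none are in {Ru}.
Condition 2 (every backdoor path blocked by {Ru}):
  P1: blocked at collider Vw (neither it nor any descendant is in the conditioning set).
  P2: open — no interior node is in the conditioning set.
  P3: open — no interior node is in the conditioning set.
  P4: blocked at fork node Ru ∈ conditioning set.
{Ru} does not satisfy the backdoor criterion.

No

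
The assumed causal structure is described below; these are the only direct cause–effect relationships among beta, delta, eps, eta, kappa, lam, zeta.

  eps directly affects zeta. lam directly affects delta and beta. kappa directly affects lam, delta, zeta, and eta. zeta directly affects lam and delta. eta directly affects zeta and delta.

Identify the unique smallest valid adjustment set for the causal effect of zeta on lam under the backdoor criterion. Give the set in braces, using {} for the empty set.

Variables eligible for adjustment (non-descendants of zeta, excluding zeta and lam): {eps, eta, kappa}.
Backdoor paths from zeta to lam:
  P1: zeta <- kappa -> eta -> delta <- lam
  P2: zeta <- kappa -> lam
  P3: zeta <- kappa -> delta <- lam
  P4: zeta <- eta <- kappa -> lam
  P5: zeta <- eta <- kappa -> delta <- lam
  P6: zeta <- eta -> delta <- kappa -> lam
  P7: zeta <- eta -> delta <- lam
The empty set is not sufficient: P2 (zeta <- kappa -> lam) has no collider blocking it and no conditioned non-collider, so it is open.
Try {kappa}:
  P1: blocked at fork node kappa ∈ conditioning set.
  P2: blocked at fork node kappa ∈ conditioning set.
  P3: blocked at fork node kappa ∈ conditioning set.
  P4: blocked at fork node kappa ∈ conditioning set.
  P5: blocked at fork node kappa ∈ conditioning set.
  P6: blocked at collider delta (neither it nor any descendant is in the conditioning set).
  P7: blocked at collider delta (neither it nor any descendant is in the conditioning set).
{kappa} contains no descendant of zeta and blocks every backdoor path.
No other singleton works — e.g. {eps} leaves P2 open — so {kappa} is the unique smallest valid adjustment set.

{kappa}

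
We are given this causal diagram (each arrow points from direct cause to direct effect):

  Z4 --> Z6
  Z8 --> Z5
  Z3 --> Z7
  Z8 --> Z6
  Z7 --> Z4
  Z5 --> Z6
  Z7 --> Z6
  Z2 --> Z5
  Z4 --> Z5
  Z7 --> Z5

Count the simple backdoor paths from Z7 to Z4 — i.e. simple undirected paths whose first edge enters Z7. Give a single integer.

A backdoor path from Z7 to Z4 is any simple undirected path whose first edge points into Z7 (i.e. leaves Z7 via a parent).
Parents of Z7: {Z3}.
No simple path from any parent of Z7 reaches Z4 without revisiting Z7, so there are no backdoor paths.

0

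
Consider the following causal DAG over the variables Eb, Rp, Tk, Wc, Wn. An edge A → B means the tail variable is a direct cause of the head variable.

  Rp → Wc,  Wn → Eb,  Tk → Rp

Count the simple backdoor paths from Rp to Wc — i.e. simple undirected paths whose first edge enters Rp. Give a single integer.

0

A backdoor path from Rp to Wc is any simple undirected path whose first edge points into Rp (i.e. leaves Rp via a parent).
Parents of Rp: {Tk}.
No simple path from any parent of Rp reaches Wc without revisiting Rp, so there are no backdoor paths.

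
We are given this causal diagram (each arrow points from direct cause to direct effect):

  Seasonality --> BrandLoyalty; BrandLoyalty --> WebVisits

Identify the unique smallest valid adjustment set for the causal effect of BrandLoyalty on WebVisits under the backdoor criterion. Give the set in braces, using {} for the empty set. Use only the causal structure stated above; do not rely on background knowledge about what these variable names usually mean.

Variables eligible for adjustment (non-descendants of BrandLoyalty, excluding BrandLoyalty and WebVisits): {Seasonality}.
Backdoor paths from BrandLoyalty to WebVisits:
  (none)
With no backdoor paths the empty set already satisfies the criterion, and it is trivially minimal.

{}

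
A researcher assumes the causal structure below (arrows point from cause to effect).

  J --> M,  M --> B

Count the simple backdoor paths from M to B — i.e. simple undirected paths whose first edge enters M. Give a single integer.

0

A backdoor path from M to B is any simple undirected path whose first edge points into M (i.e. leaves M via a parent).
Parents of M: {J}.
No simple path from any parent of M reaches B without revisiting M, so there are no backdoor paths.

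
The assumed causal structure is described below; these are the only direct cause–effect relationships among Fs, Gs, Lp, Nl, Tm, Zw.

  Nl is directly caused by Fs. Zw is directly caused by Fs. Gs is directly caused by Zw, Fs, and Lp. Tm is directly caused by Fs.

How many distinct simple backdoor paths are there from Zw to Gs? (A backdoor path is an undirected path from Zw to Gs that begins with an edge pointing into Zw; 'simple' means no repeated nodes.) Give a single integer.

1

A backdoor path from Zw to Gs is any simple undirected path whose first edge points into Zw (i.e. leaves Zw via a parent).
Parents of Zw: {Fs}.
Enumerating:
  P1: Zw <- Fs -> Gs
That exhausts the simple backdoor paths. Count: 1.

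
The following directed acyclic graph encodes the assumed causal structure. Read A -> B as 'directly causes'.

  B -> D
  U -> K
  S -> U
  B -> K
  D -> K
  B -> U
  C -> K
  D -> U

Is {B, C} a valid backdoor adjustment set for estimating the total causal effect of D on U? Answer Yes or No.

Yes

Backdoor paths from D to U (paths whose first edge points into D):
  P1: D <- B -> U
  P2: D <- B -> K <- U
Condition 1 (no descendant of D in the set): holds — descendants of D are {K, U}; none are in {B, C}.
Condition 2 (every backdoor path blocked by {B, C}):
  P1: blocked at fork node B ∈ conditioning set.
  P2: blocked at fork node B ∈ conditioning set.
{B, C} satisfies the backdoor criterion.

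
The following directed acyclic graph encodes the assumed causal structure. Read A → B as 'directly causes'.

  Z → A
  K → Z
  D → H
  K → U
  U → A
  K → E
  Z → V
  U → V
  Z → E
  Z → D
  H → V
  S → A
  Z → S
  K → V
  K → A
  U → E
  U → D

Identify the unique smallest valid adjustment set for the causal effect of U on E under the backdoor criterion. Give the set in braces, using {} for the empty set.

{K}

Variables eligible for adjustment (non-descendants of U, excluding U and E): {K, S, Z}.
Backdoor paths from U to E:
  P1: U <- K -> Z -> E
  P2: U <- K -> A <- Z -> E
  P3: U <- K -> A <- S <- Z -> E
  P4: U <- K -> V <- Z -> E
  P5: U <- K -> V <- H <- D <- Z -> E
  P6: U <- K -> E
The empty set is not sufficient: P1 (U <- K -> Z -> E) has no collider blocking it and no conditioned non-collider, so it is open.
Try {K}:
  P1: blocked at fork node K ∈ conditioning set.
  P2: blocked at fork node K ∈ conditioning set.
  P3: blocked at fork node K ∈ conditioning set.
  P4: blocked at fork node K ∈ conditioning set.
  P5: blocked at fork node K ∈ conditioning set.
  P6: blocked at fork node K ∈ conditioning set.
{K} contains no descendant of U and blocks every backdoor path.
No other singleton works — e.g. {Z} leaves P6 open — so {K} is the unique smallest valid adjustment set.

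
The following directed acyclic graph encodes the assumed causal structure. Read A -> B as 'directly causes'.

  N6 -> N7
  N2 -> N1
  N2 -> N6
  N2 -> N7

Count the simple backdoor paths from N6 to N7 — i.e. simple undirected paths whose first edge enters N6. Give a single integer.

A backdoor path from N6 to N7 is any simple undirected path whose first edge points into N6 (i.e. leaves N6 via a parent).
Parents of N6: {N2}.
Enumerating:
  P1: N6 <- N2 -> N7
That exhausts the simple backdoor paths. Count: 1.

1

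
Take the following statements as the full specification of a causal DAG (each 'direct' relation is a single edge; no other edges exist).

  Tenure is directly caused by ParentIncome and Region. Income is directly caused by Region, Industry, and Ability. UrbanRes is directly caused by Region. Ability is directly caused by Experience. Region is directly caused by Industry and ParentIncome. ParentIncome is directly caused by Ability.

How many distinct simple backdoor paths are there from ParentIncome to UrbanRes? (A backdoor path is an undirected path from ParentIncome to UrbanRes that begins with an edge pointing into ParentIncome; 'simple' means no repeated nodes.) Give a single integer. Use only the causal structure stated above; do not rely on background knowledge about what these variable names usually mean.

2

A backdoor path from ParentIncome to UrbanRes is any simple undirected path whose first edge points into ParentIncome (i.e. leaves ParentIncome via a parent).
Parents of ParentIncome: {Ability}.
Enumerating:
  P1: ParentIncome <- Ability -> Income <- Industry -> Region -> UrbanRes
  P2: ParentIncome <- Ability -> Income <- Region -> UrbanRes
That exhausts the simple backdoor paths. Count: 2.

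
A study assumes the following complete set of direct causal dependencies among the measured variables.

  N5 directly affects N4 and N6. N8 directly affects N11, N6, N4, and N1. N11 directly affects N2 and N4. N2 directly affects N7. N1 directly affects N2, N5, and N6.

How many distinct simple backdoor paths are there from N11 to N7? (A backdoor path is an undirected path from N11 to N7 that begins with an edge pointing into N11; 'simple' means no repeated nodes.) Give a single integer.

5

A backdoor path from N11 to N7 is any simple undirected path whose first edge points into N11 (i.e. leaves N11 via a parent).
Parents of N11: {N8}.
Enumerating:
  P1: N11 <- N8 -> N1 -> N2 -> N7
  P2: N11 <- N8 -> N4 <- N5 <- N1 -> N2 -> N7
  P3: N11 <- N8 -> N4 <- N5 -> N6 <- N1 -> N2 -> N7
  P4: N11 <- N8 -> N6 <- N1 -> N2 -> N7
  P5: N11 <- N8 -> N6 <- N5 <- N1 -> N2 -> N7
That exhausts the simple backdoor paths. Count: 5.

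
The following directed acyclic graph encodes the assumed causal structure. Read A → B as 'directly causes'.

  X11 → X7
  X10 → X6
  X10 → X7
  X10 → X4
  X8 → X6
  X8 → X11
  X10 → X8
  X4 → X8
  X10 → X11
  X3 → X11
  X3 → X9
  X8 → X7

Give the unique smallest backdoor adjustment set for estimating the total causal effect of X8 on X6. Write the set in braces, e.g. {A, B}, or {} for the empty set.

Variables eligible for adjustment (non-descendants of X8, excluding X8 and X6): {X10, X3, X4, X9}.
Backdoor paths from X8 to X6:
  P1: X8 <- X10 -> X6
  P2: X8 <- X4 <- X10 -> X6
The empty set is not sufficient: P1 (X8 <- X10 -> X6) has no collider blocking it and no conditioned non-collider, so it is open.
Try {X10}:
  P1: blocked at fork node X10 ∈ conditioning set.
  P2: blocked at fork node X10 ∈ conditioning set.
{X10} contains no descendant of X8 and blocks every backdoor path.
No other singleton works — e.g. {X3} leaves P1 open — so {X10} is the unique smallest valid adjustment set.

{X10}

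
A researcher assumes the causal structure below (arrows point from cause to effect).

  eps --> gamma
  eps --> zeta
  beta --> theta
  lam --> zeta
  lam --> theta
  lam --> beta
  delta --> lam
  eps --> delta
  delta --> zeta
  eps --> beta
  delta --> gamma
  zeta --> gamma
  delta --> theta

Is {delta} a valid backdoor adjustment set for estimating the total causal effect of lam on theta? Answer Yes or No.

Yes

Backdoor paths from lam to theta (paths whose first edge points into lam):
  P1: lam <- delta <- eps -> beta -> theta
  P2: lam <- delta -> zeta <- eps -> beta -> theta
  P3: lam <- delta -> zeta -> gamma <- eps -> beta -> theta
  P4: lam <- delta -> gamma <- eps -> beta -> theta
  P5: lam <- delta -> gamma <- zeta <- eps -> beta -> theta
  P6: lam <- delta -> theta
Condition 1 (no descendant of lam in the set): holds — descendants of lam are {beta, gamma, theta, zeta}; none are in {delta}.
Condition 2 (every backdoor path blocked by {delta}):
  P1: blocked at chain node delta ∈ conditioning set.
  P2: blocked at fork node delta ∈ conditioning set.
  P3: blocked at fork node delta ∈ conditioning set.
  P4: blocked at fork node delta ∈ conditioning set.
  P5: blocked at fork node delta ∈ conditioning set.
  P6: blocked at fork node delta ∈ conditioning set.
{delta} satisfies the backdoor criterion.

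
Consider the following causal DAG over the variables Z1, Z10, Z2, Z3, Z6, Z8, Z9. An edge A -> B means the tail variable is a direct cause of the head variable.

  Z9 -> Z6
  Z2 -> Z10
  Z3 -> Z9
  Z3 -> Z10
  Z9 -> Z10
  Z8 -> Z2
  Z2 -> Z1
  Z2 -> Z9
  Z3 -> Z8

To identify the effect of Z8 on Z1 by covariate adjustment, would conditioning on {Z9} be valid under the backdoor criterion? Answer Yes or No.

No

Backdoor paths from Z8 to Z1 (paths whose first edge points into Z8):
  P1: Z8 <- Z3 -> Z9 <- Z2 -> Z1
  P2: Z8 <- Z3 -> Z9 -> Z10 <- Z2 -> Z1
  P3: Z8 <- Z3 -> Z10 <- Z2 -> Z1
  P4: Z8 <- Z3 -> Z10 <- Z9 <- Z2 -> Z1
Condition 1 (no descendant of Z8 in the set): FAILS — Z9 is a descendant of Z8.
Condition 2 (every backdoor path blocked by {Z9}):
  P1: open — collider(s) Z9 are conditioned on (or have a conditioned descendant) and no non-collider on the path is in the set.
  P2: blocked at chain node Z9 ∈ conditioning set.
  P3: blocked at collider Z10 (neither it nor any descendant is in the conditioning set).
  P4: blocked at collider Z10 (neither it nor any descendant is in the conditioning set).
{Z9} does not satisfy the backdoor criterion.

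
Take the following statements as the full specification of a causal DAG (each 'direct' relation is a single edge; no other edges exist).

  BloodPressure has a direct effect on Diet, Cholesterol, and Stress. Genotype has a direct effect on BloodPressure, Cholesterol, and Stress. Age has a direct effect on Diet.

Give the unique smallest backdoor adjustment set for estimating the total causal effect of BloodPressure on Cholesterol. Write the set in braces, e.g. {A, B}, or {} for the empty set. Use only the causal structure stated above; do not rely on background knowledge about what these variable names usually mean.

Variables eligible for adjustment (non-descendants of BloodPressure, excluding BloodPressure and Cholesterol): {Age, Genotype}.
Backdoor paths from BloodPressure to Cholesterol:
  P1: BloodPressure <- Genotype -> Cholesterol
The empty set is not sufficient: P1 (BloodPressure <- Genotype -> Cholesterol) has no collider blocking it and no conditioned non-collider, so it is open.
Try {Genotype}:
  P1: blocked at fork node Genotype ∈ conditioning set.
{Genotype} contains no descendant of BloodPressure and blocks every backdoor path.
No other singleton works — e.g. {Age} leaves P1 open — so {Genotype} is the unique smallest valid adjustment set.

{Genotype}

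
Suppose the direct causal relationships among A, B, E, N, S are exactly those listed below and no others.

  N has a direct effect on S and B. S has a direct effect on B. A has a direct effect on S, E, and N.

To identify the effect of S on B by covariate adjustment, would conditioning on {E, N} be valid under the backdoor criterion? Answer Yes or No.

Backdoor paths from S to B (paths whose first edge points into S):
  P1: S <- A -> N -> B
  P2: S <- N -> B
Condition 1 (no descendant of S in the set): holds — descendants of S are {B}; none are in {E, N}.
Condition 2 (every backdoor path blocked by {E, N}):
  P1: blocked at chain node N ∈ conditioning set.
  P2: blocked at fork node N ∈ conditioning set.
{E, N} satisfies the backdoor criterion.

Yes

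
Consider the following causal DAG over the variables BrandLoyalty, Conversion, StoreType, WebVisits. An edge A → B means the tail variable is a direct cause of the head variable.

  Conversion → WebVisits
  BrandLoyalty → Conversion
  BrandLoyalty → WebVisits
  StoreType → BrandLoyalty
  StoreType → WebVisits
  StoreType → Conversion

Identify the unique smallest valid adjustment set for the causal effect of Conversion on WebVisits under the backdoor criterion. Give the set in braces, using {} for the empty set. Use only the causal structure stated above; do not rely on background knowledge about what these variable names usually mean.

Variables eligible for adjustment (non-descendants of Conversion, excluding Conversion and WebVisits): {BrandLoyalty, StoreType}.
Backdoor paths from Conversion to WebVisits:
  P1: Conversion <- StoreType -> BrandLoyalty -> WebVisits
  P2: Conversion <- StoreType -> WebVisits
  P3: Conversion <- BrandLoyalty <- StoreType -> WebVisits
  P4: Conversion <- BrandLoyalty -> WebVisits
The empty set is not sufficient: P1 (Conversion <- StoreType -> BrandLoyalty -> WebVisits) has no collider blocking it and no conditioned non-collider, so it is open.
Try {BrandLoyalty, StoreType}:
  P1: blocked at fork node StoreType ∈ conditioning set.
  P2: blocked at fork node StoreType ∈ conditioning set.
  P3: blocked at chain node BrandLoyalty ∈ conditioning set.
  P4: blocked at fork node BrandLoyalty ∈ conditioning set.
{BrandLoyalty, StoreType} contains no descendant of Conversion and blocks every backdoor path.
Every element of {BrandLoyalty, StoreType} is needed (dropping BrandLoyalty leaves P4 open; dropping StoreType leaves P2 open), so no proper subset is valid.
Among all size-2 subsets of the eligible variables, only {BrandLoyalty, StoreType} blocks every backdoor path, so it is the unique smallest valid adjustment set.

{BrandLoyalty, StoreType}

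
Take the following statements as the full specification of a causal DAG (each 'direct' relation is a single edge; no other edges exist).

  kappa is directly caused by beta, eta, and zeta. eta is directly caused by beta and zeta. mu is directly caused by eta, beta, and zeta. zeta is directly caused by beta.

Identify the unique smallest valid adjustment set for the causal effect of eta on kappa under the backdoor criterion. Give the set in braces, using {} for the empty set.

Variables eligible for adjustment (non-descendants of eta, excluding eta and kappa): {beta, zeta}.
Backdoor paths from eta to kappa:
  P1: eta <- beta -> zeta -> kappa
  P2: eta <- beta -> mu <- zeta -> kappa
  P3: eta <- beta -> kappa
  P4: eta <- zeta <- beta -> kappa
  P5: eta <- zeta -> mu <- beta -> kappa
  P6: eta <- zeta -> kappa
The empty set is not sufficient: P1 (eta <- beta -> zeta -> kappa) has no collider blocking it and no conditioned non-collider, so it is open.
Try {beta, zeta}:
  P1: blocked at fork node beta ∈ conditioning set.
  P2: blocked at fork node beta ∈ conditioning set.
  P3: blocked at fork node beta ∈ conditioning set.
  P4: blocked at chain node zeta ∈ conditioning set.
  P5: blocked at fork node zeta ∈ conditioning set.
  P6: blocked at fork node zeta ∈ conditioning set.
{beta, zeta} contains no descendant of eta and blocks every backdoor path.
Every element of {beta, zeta} is needed (dropping beta leaves P3 open; dropping zeta leaves P6 open), so no proper subset is valid.
Among all size-2 subsets of the eligible variables, only {beta, zeta} blocks every backdoor path, so it is the unique smallest valid adjustment set.

{beta, zeta}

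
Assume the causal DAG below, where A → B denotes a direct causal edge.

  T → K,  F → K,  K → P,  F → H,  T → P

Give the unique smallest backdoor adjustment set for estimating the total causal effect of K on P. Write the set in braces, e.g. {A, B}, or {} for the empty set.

{T}

Variables eligible for adjustment (non-descendants of K, excluding K and P): {F, H, T}.
Backdoor paths from K to P:
  P1: K <- T -> P
The empty set is not sufficient: P1 (K <- T -> P) has no collider blocking it and no conditioned non-collider, so it is open.
Try {T}:
  P1: blocked at fork node T ∈ conditioning set.
{T} contains no descendant of K and blocks every backdoor path.
No other singleton works — e.g. {F} leaves P1 open — so {T} is the unique smallest valid adjustment set.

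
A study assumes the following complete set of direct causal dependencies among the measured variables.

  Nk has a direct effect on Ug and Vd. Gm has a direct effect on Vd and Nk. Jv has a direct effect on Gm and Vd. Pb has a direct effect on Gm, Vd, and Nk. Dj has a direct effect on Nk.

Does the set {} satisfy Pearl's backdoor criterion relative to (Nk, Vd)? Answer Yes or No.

No

Backdoor paths from Nk to Vd (paths whose first edge points into Nk):
  P1: Nk <- Pb -> Gm <- Jv -> Vd
  P2: Nk <- Pb -> Gm -> Vd
  P3: Nk <- Pb -> Vd
  P4: Nk <- Gm <- Pb -> Vd
  P5: Nk <- Gm <- Jv -> Vd
  P6: Nk <- Gm -> Vd
Condition 1 (no descendant of Nk in the set): holds — descendants of Nk are {Ug, Vd}; none are in {}.
Condition 2 (every backdoor path blocked by {}):
  P1: blocked at collider Gm (neither it nor any descendant is in the conditioning set).
  P2: open — no interior node is in the conditioning set.
  P3: open — no interior node is in the conditioning set.
  P4: open — no interior node is in the conditioning set.
  P5: open — no interior node is in the conditioning set.
  P6: open — no interior node is in the conditioning set.
{} does not satisfy the backdoor criterion.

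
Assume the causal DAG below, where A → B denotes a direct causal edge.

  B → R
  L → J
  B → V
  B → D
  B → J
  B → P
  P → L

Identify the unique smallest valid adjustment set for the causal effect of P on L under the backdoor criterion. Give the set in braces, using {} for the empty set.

Variables eligible for adjustment (non-descendants of P, excluding P and L): {B, D, R, V}.
Backdoor paths from P to L:
  P1: P <- B -> J <- L
Each backdoor path contains an unconditioned collider, so every path is already blocked with the empty conditioning set:
  P1: blocked at collider J (neither it nor any descendant is in the conditioning set).
The empty set is therefore the unique smallest valid set.

{}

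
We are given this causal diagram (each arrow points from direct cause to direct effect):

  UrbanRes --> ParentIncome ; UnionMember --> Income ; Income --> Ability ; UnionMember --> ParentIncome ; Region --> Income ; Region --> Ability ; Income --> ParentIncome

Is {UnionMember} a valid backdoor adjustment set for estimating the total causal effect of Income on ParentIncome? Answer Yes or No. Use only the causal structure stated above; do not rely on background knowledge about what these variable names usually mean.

Backdoor paths from Income to ParentIncome (paths whose first edge points into Income):
  P1: Income <- UnionMember -> ParentIncome
Condition 1 (no descendant of Income in the set): holds — descendants of Income are {Ability, ParentIncome}; none are in {UnionMember}.
Condition 2 (every backdoor path blocked by {UnionMember}):
  P1: blocked at fork node UnionMember ∈ conditioning set.
{UnionMember} satisfies the backdoor criterion.

Yes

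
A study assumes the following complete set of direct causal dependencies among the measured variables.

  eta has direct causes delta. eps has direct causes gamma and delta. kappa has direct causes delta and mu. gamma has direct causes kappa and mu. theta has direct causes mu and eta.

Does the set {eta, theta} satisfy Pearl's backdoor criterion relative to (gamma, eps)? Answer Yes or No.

Backdoor paths from gamma to eps (paths whose first edge points into gamma):
  P1: gamma <- mu -> kappa <- delta -> eps
  P2: gamma <- mu -> theta <- eta <- delta -> eps
  P3: gamma <- kappa <- delta -> eps
  P4: gamma <- kappa <- mu -> theta <- eta <- delta -> eps
Condition 1 (no descendant of gamma in the set): holds — descendants of gamma are {eps}; none are in {eta, theta}.
Condition 2 (every backdoor path blocked by {eta, theta}):
  P1: blocked at collider kappa (neither it nor any descendant is in the conditioning set).
  P2: blocked at chain node eta ∈ conditioning set.
  P3: open — no interior node is in the conditioning set.
  P4: blocked at chain node eta ∈ conditioning set.
{eta, theta} does not satisfy the backdoor criterion.

No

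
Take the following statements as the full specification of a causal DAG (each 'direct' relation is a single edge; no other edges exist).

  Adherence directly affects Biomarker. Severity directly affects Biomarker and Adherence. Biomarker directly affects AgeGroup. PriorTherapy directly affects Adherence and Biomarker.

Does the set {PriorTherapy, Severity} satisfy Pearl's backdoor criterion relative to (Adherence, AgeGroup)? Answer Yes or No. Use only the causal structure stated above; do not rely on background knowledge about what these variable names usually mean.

Backdoor paths from Adherence to AgeGroup (paths whose first edge points into Adherence):
  P1: Adherence <- PriorTherapy -> Biomarker -> AgeGroup
  P2: Adherence <- Severity -> Biomarker -> AgeGroup
Condition 1 (no descendant of Adherence in the set): holds — descendants of Adherence are {AgeGroup, Biomarker}; none are in {PriorTherapy, Severity}.
Condition 2 (every backdoor path blocked by {PriorTherapy, Severity}):
  P1: blocked at fork node PriorTherapy ∈ conditioning set.
  P2: blocked at fork node Severity ∈ conditioning set.
{PriorTherapy, Severity} satisfies the backdoor criterion.

Yes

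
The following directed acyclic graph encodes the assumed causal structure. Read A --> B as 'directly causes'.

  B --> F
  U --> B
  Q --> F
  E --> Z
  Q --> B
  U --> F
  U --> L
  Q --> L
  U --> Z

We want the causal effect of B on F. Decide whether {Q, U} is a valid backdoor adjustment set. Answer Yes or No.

Yes

Backdoor paths from B to F (paths whose first edge points into B):
  P1: B <- U -> F
  P2: B <- U -> L <- Q -> F
  P3: B <- Q -> F
  P4: B <- Q -> L <- U -> F
Condition 1 (no descendant of B in the set): holds — descendants of B are {F}; none are in {Q, U}.
Condition 2 (every backdoor path blocked by {Q, U}):
  P1: blocked at fork node U ∈ conditioning set.
  P2: blocked at fork node U ∈ conditioning set.
  P3: blocked at fork node Q ∈ conditioning set.
  P4: blocked at fork node Q ∈ conditioning set.
{Q, U} satisfies the backdoor criterion.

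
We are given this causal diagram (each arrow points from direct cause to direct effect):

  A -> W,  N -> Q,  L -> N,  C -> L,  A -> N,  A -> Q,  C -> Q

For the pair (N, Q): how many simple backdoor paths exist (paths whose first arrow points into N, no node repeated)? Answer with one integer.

2

A backdoor path from N to Q is any simple undirected path whose first edge points into N (i.e. leaves N via a parent).
Parents of N: {A, L}.
Enumerating:
  P1: N <- L <- C -> Q
  P2: N <- A -> Q
That exhausts the simple backdoor paths. Count: 2.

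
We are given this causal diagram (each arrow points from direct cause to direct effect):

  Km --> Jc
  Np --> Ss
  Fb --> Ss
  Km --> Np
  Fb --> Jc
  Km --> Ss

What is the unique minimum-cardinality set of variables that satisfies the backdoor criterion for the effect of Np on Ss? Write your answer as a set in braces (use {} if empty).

Variables eligible for adjustment (non-descendants of Np, excluding Np and Ss): {Fb, Jc, Km}.
Backdoor paths from Np to Ss:
  P1: Np <- Km -> Jc <- Fb -> Ss
  P2: Np <- Km -> Ss
The empty set is not sufficient: P2 (Np <- Km -> Ss) has no collider blocking it and no conditioned non-collider, so it is open.
Try {Km}:
  P1: blocked at fork node Km ∈ conditioning set.
  P2: blocked at fork node Km ∈ conditioning set.
{Km} contains no descendant of Np and blocks every backdoor path.
No other singleton works — e.g. {Fb} leaves P2 open — so {Km} is the unique smallest valid adjustment set.

{Km}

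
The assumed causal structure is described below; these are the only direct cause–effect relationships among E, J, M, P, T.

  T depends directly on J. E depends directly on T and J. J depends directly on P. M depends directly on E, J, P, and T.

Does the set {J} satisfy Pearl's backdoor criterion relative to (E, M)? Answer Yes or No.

No

Backdoor paths from E to M (paths whose first edge points into E):
  P1: E <- J <- P -> M
  P2: E <- J -> T -> M
  P3: E <- J -> M
  P4: E <- T <- J <- P -> M
  P5: E <- T <- J -> M
  P6: E <- T -> M
Condition 1 (no descendant of E in the set): holds — descendants of E are {M}; none are in {J}.
Condition 2 (every backdoor path blocked by {J}):
  P1: blocked at chain node J ∈ conditioning set.
  P2: blocked at fork node J ∈ conditioning set.
  P3: blocked at fork node J ∈ conditioning set.
  P4: blocked at chain node J ∈ conditioning set.
  P5: blocked at fork node J ∈ conditioning set.
  P6: open — no interior node is in the conditioning set.
{J} does not satisfy the backdoor criterion.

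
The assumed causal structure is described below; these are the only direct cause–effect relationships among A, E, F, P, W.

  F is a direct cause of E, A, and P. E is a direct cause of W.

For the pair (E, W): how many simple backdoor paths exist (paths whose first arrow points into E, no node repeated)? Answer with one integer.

0

A backdoor path from E to W is any simple undirected path whose first edge points into E (i.e. leaves E via a parent).
Parents of E: {F}.
No simple path from any parent of E reaches W without revisiting E, so there are no backdoor paths.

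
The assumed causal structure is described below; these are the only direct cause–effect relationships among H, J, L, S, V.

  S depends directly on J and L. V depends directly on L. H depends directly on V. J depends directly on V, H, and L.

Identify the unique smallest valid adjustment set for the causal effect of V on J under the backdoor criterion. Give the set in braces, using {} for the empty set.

Variables eligible for adjustment (non-descendants of V, excluding V and J): {L}.
Backdoor paths from V to J:
  P1: V <- L -> J
  P2: V <- L -> S <- J
The empty set is not sufficient: P1 (V <- L -> J) has no collider blocking it and no conditioned non-collider, so it is open.
Try {L}:
  P1: blocked at fork node L ∈ conditioning set.
  P2: blocked at fork node L ∈ conditioning set.
{L} contains no descendant of V and blocks every backdoor path.
{L} is the unique smallest valid adjustment set.

{L}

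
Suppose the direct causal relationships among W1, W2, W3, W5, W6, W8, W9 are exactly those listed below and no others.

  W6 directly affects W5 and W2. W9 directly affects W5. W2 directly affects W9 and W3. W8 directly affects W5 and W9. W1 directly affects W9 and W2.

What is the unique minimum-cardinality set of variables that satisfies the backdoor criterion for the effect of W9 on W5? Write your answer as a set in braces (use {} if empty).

Variables eligible for adjustment (non-descendants of W9, excluding W9 and W5): {W1, W2, W3, W6, W8}.
Backdoor paths from W9 to W5:
  P1: W9 <- W8 -> W5
  P2: W9 <- W1 -> W2 <- W6 -> W5
  P3: W9 <- W2 <- W6 -> W5
The empty set is not sufficient: P1 (W9 <- W8 -> W5) has no collider blocking it and no conditioned non-collider, so it is open.
Try {W6, W8}:
  P1: blocked at fork node W8 ∈ conditioning set.
  P2: blocked at collider W2 (neither it nor any descendant is in the conditioning set).
  P3: blocked at fork node W6 ∈ conditioning set.
{W6, W8} contains no descendant of W9 and blocks every backdoor path.
Every element of {W6, W8} is needed (dropping W6 leaves P3 open; dropping W8 leaves P1 open), so no proper subset is valid.
Among all size-2 subsets of the eligible variables, only {W6, W8} blocks every backdoor path, so it is the unique smallest valid adjustment set.

{W6, W8}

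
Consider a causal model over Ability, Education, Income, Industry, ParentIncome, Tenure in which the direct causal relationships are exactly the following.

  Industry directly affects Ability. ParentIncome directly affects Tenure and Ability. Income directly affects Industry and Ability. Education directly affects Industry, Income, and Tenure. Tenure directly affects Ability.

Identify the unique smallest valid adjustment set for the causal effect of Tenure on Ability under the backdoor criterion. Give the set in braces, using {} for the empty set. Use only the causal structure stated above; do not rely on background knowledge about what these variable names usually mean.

{Education, ParentIncome}

Variables eligible for adjustment (non-descendants of Tenure, excluding Tenure and Ability): {Education, Income, Industry, ParentIncome}.
Backdoor paths from Tenure to Ability:
  P1: Tenure <- ParentIncome -> Ability
  P2: Tenure <- Education -> Income -> Industry -> Ability
  P3: Tenure <- Education -> Income -> Ability
  P4: Tenure <- Education -> Industry <- Income -> Ability
  P5: Tenure <- Education -> Industry -> Ability
The empty set is not sufficient: P1 (Tenure <- ParentIncome -> Ability) has no collider blocking it and no conditioned non-collider, so it is open.
Try {Education, ParentIncome}:
  P1: blocked at fork node ParentIncome ∈ conditioning set.
  P2: blocked at fork node Education ∈ conditioning set.
  P3: blocked at fork node Education ∈ conditioning set.
  P4: blocked at fork node Education ∈ conditioning set.
  P5: blocked at fork node Education ∈ conditioning set.
{Education, ParentIncome} contains no descendant of Tenure and blocks every backdoor path.
Every element of {Education, ParentIncome} is needed (dropping Education leaves P2 open; dropping ParentIncome leaves P1 open), so no proper subset is valid.
Among all size-2 subsets of the eligible variables, only {Education, ParentIncome} blocks every backdoor path, so it is the unique smallest valid adjustment set.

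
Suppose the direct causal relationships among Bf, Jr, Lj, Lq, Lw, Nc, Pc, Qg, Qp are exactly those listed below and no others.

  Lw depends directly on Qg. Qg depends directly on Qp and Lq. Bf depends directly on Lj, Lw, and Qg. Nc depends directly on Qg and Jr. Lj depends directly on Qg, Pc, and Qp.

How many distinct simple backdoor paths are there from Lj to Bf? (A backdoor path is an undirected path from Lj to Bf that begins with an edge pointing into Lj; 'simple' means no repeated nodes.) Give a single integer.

A backdoor path from Lj to Bf is any simple undirected path whose first edge points into Lj (i.e. leaves Lj via a parent).
Parents of Lj: {Pc, Qg, Qp}.
Enumerating:
  P1: Lj <- Qp -> Qg -> Lw -> Bf
  P2: Lj <- Qp -> Qg -> Bf
  P3: Lj <- Qg -> Lw -> Bf
  P4: Lj <- Qg -> Bf
That exhausts the simple backdoor paths. Count: 4.

4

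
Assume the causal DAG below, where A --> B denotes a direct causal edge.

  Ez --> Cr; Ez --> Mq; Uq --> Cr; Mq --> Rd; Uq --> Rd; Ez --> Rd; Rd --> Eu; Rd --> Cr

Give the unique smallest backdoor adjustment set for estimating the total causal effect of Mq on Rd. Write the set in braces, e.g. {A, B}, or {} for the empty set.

{Ez}

Variables eligible for adjustment (non-descendants of Mq, excluding Mq and Rd): {Ez, Uq}.
Backdoor paths from Mq to Rd:
  P1: Mq <- Ez -> Rd
  P2: Mq <- Ez -> Cr <- Uq -> Rd
  P3: Mq <- Ez -> Cr <- Rd
The empty set is not sufficient: P1 (Mq <- Ez -> Rd) has no collider blocking it and no conditioned non-collider, so it is open.
Try {Ez}:
  P1: blocked at fork node Ez ∈ conditioning set.
  P2: blocked at fork node Ez ∈ conditioning set.
  P3: blocked at fork node Ez ∈ conditioning set.
{Ez} contains no descendant of Mq and blocks every backdoor path.
No other singleton works — e.g. {Uq} leaves P1 open — so {Ez} is the unique smallest valid adjustment set.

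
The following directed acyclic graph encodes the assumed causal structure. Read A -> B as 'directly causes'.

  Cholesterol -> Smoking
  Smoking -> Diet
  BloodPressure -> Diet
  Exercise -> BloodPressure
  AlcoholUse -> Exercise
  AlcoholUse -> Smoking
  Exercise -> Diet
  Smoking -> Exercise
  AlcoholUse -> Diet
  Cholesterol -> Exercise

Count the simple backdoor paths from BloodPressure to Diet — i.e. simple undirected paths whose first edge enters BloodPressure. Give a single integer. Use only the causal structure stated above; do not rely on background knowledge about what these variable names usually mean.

A backdoor path from BloodPressure to Diet is any simple undirected path whose first edge points into BloodPressure (i.e. leaves BloodPressure via a parent).
Parents of BloodPressure: {Exercise}.
Enumerating:
  P1: BloodPressure <- Exercise <- AlcoholUse -> Smoking -> Diet
  P2: BloodPressure <- Exercise <- AlcoholUse -> Diet
  P3: BloodPressure <- Exercise <- Cholesterol -> Smoking <- AlcoholUse -> Diet
  P4: BloodPressure <- Exercise <- Cholesterol -> Smoking -> Diet
  P5: BloodPressure <- Exercise <- Smoking <- AlcoholUse -> Diet
  P6: BloodPressure <- Exercise <- Smoking -> Diet
  P7: BloodPressure <- Exercise -> Diet
That exhausts the simple backdoor paths. Count: 7.

7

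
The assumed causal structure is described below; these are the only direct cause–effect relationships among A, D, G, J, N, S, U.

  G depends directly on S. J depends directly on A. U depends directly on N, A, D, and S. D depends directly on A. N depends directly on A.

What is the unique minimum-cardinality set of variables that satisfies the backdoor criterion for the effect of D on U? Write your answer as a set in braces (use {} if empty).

{A}

Variables eligible for adjustment (non-descendants of D, excluding D and U): {A, G, J, N, S}.
Backdoor paths from D to U:
  P1: D <- A -> N -> U
  P2: D <- A -> U
The empty set is not sufficient: P1 (D <- A -> N -> U) has no collider blocking it and no conditioned non-collider, so it is open.
Try {A}:
  P1: blocked at fork node A ∈ conditioning set.
  P2: blocked at fork node A ∈ conditioning set.
{A} contains no descendant of D and blocks every backdoor path.
No other singleton works — e.g. {S} leaves P1 open — so {A} is the unique smallest valid adjustment set.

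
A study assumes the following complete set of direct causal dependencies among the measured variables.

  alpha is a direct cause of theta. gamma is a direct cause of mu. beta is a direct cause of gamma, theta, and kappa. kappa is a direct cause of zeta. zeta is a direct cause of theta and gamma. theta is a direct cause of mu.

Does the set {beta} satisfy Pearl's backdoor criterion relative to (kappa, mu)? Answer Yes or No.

Backdoor paths from kappa to mu (paths whose first edge points into kappa):
  P1: kappa <- beta -> theta <- zeta -> gamma -> mu
  P2: kappa <- beta -> theta -> mu
  P3: kappa <- beta -> gamma <- zeta -> theta -> mu
  P4: kappa <- beta -> gamma -> mu
Condition 1 (no descendant of kappa in the set): holds — descendants of kappa are {gamma, mu, theta, zeta}; none are in {beta}.
Condition 2 (every backdoor path blocked by {beta}):
  P1: blocked at fork node beta ∈ conditioning set.
  P2: blocked at fork node beta ∈ conditioning set.
  P3: blocked at fork node beta ∈ conditioning set.
  P4: blocked at fork node beta ∈ conditioning set.
{beta} satisfies the backdoor criterion.

Yes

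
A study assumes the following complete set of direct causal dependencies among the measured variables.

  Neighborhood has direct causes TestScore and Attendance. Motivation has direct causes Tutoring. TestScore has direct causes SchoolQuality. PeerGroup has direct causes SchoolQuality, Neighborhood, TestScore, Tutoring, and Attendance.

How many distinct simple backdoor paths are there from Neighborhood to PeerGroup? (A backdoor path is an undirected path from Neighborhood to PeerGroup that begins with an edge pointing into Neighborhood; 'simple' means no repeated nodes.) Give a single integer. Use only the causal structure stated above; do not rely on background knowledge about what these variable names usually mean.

A backdoor path from Neighborhood to PeerGroup is any simple undirected path whose first edge points into Neighborhood (i.e. leaves Neighborhood via a parent).
Parents of Neighborhood: {Attendance, TestScore}.
Enumerating:
  P1: Neighborhood <- TestScore <- SchoolQuality -> PeerGroup
  P2: Neighborhood <- TestScore -> PeerGroup
  P3: Neighborhood <- Attendance -> PeerGroup
That exhausts the simple backdoor paths. Count: 3.

3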